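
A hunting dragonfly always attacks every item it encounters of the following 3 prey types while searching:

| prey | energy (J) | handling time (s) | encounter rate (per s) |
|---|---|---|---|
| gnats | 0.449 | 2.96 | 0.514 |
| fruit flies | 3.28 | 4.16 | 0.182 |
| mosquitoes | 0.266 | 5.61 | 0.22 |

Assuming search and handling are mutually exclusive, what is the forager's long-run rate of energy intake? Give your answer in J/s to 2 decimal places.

0.20 J/s

Energy encountered per unit search time: 0.514×0.449 + 0.182×3.28 + 0.22×0.266 = 0.8863 J/s.
Handling time per unit search time: 0.514×2.96 + 0.182×4.16 + 0.22×5.61 = 3.513.
Rate = 0.8863/(1 + 3.513) = 0.1964 J/s.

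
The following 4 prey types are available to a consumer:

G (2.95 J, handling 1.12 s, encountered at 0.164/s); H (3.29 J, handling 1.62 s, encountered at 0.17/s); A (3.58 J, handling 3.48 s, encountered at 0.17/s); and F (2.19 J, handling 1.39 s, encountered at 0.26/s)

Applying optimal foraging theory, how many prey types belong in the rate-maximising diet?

E/h in descending order: G 2.63, H 2.03, F 1.58, A 1.03 J/s. The optimal diet is the largest prefix of this list for which every included type satisfies E_i/h_i > R on the types above it.
Rate on top 1: 0.4087. H: 2.03 > 0.4087 → include.
Rate on top 2: 0.7149. F: 1.58 > 0.7149 → include.
Rate on top 3: 0.8858. A: 1.03 > 0.8858 → include.
Optimal diet: G, H, F, A — 4 of 4 types.

4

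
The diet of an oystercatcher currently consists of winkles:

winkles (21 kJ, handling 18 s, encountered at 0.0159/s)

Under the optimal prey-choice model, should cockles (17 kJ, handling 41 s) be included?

Intake rate on the current diet: R = (0.0159×21) / (1 + 0.0159×18) = 0.3339/1.286 = 0.2596 kJ/s.
Profitability of cockles: 17/41 = 0.4146 kJ/s.
0.4146 > 0.2596, so adding cockles raises the average — include it.

Yes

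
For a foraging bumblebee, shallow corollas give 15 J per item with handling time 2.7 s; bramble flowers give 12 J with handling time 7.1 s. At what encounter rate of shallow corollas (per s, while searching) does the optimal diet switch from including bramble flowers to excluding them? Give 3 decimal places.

0.162 per s

The zero-one rule: include bramble flowers iff E₂/h₂ > λE₁/(1+λh₁). Equality gives the switch point.
λE₁h₂ = E₂ + λE₂h₁ ⇒ λ = E₂/(E₁h₂ − E₂h₁) = 12/(106.5 − 32.4) = 0.1619 per s.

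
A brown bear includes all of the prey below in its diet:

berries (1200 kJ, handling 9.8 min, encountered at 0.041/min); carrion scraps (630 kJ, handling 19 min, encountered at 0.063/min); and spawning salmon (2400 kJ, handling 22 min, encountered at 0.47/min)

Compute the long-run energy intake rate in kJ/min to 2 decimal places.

R = (0.041×1200 + 0.063×630 + 0.47×2400) / (1 + 0.041×9.8 + 0.063×19 + 0.47×22) = 1217/12.94 = 94.05 kJ/min.

94.05 kJ/min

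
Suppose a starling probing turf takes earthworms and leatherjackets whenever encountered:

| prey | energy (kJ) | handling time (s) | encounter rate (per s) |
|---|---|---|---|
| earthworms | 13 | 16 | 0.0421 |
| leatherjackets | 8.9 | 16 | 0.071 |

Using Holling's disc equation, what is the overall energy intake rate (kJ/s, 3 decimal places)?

0.420 kJ/s

R = Σλ_iE_i / (1 + Σλ_ih_i)
Numerator: 0.0421×13 + 0.071×8.9 = 1.179
Denominator: 1 + 0.0421×16 + 0.071×16 = 2.81
R = 1.179/2.81 = 0.4197 kJ/s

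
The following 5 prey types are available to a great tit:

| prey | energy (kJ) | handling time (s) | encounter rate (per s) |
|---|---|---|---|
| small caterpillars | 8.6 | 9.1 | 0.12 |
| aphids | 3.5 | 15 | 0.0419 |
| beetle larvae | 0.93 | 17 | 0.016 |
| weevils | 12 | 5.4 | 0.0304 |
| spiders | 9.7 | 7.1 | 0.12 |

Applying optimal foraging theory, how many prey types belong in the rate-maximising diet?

E/h in descending order: weevils 2.22, spiders 1.37, small caterpillars 0.945, aphids 0.233, beetle larvae 0.0547 kJ/s. The optimal diet is the largest prefix of this list for which every included type satisfies E_i/h_i > R on the types above it.
Rate on top 1: 0.3134. spiders: 1.37 > 0.3134 → include.
Rate on top 2: 0.7583. small caterpillars: 0.945 > 0.7583 → include.
Rate on top 3: 0.8239. aphids: 0.233 < 0.8239 → exclude; stop.
Optimal diet: weevils, spiders, small caterpillars — 3 of 5 types.

3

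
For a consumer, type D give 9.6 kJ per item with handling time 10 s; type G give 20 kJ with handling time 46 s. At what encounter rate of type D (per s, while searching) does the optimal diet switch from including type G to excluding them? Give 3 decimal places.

At the threshold, the rate on type D alone equals the profitability of type G: λ·9.6/(1 + λ·10) = 20/46 = 0.4348.
Rearranging, λ(9.6 − 0.4348×10) = 0.4348, so λ = 0.4348/5.252 = 0.08278 per s.

0.083 per s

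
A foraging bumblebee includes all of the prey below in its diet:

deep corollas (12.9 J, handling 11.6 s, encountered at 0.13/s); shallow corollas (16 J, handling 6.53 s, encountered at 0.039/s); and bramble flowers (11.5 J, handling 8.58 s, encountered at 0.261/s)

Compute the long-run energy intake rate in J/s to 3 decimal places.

1.060 J/s

R = (0.13×12.9 + 0.039×16 + 0.261×11.5) / (1 + 0.13×11.6 + 0.039×6.53 + 0.261×8.58) = 5.303/5.002 = 1.06 J/s.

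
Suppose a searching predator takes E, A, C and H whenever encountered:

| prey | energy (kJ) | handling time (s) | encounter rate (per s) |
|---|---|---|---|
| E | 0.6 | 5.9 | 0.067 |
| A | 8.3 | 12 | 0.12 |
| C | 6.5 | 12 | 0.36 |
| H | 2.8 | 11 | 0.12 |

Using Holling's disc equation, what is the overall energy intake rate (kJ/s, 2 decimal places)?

0.44 kJ/s

R = Σλ_iE_i / (1 + Σλ_ih_i)
Numerator: 0.067×0.6 + 0.12×8.3 + 0.36×6.5 + 0.12×2.8 = 3.712
Denominator: 1 + 0.067×5.9 + 0.12×12 + 0.36×12 + 0.12×11 = 8.475
R = 3.712/8.475 = 0.438 kJ/s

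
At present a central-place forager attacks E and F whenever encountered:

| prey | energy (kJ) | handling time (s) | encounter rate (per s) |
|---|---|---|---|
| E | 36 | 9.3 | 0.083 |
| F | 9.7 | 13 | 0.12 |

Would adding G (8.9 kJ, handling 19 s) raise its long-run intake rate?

Current rate: (0.083×36 + 0.12×9.7)/(1 + 0.083×9.3 + 0.12×13) = 1.246 kJ/s.
Profitability of G: 8.9/19 = 0.4684 kJ/s.
Since 0.4684 < R, time spent handling G is better spent searching.

No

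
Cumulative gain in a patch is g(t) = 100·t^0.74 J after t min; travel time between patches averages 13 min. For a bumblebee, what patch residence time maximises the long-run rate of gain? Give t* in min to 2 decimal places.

37.00 min

Optimal t* satisfies g'(t*) = g(t*)/(T + t*).
g'(t) = 0.74·100·t^-0.26. Setting 0.74·100·t^-0.26 = 100·t^0.74/(13+t) gives 0.74(13+t) = t, so 0.26·t = 0.74×13.
t* = 0.74×13/0.26 = 37 min.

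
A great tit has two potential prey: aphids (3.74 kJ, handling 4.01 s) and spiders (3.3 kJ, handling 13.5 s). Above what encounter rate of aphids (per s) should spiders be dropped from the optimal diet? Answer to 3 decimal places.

The zero-one rule: include spiders iff E₂/h₂ > λE₁/(1+λh₁). Equality gives the switch point.
λE₁h₂ = E₂ + λE₂h₁ ⇒ λ = E₂/(E₁h₂ − E₂h₁) = 3.3/(50.49 − 13.23) = 0.08857 per s.

0.089 per s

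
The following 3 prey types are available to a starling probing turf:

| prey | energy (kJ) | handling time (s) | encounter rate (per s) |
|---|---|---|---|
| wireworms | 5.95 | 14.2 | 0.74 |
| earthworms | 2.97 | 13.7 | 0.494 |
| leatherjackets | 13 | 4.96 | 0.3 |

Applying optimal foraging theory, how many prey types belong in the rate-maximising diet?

1

E/h in descending order: leatherjackets 2.62, wireworms 0.419, earthworms 0.217 kJ/s. The optimal diet is the largest prefix of this list for which every included type satisfies E_i/h_i > R on the types above it.
Rate on top 1: 1.568. wireworms: 0.419 < 1.568 → exclude; stop.
Optimal diet: leatherjackets — 1 of 3 types.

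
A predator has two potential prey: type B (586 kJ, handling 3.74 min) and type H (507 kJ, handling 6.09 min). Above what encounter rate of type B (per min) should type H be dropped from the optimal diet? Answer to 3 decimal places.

0.303 per min

The zero-one rule: include type H iff E₂/h₂ > λE₁/(1+λh₁). Equality gives the switch point.
λE₁h₂ = E₂ + λE₂h₁ ⇒ λ = E₂/(E₁h₂ − E₂h₁) = 507/(3569 − 1896) = 0.3031 per min.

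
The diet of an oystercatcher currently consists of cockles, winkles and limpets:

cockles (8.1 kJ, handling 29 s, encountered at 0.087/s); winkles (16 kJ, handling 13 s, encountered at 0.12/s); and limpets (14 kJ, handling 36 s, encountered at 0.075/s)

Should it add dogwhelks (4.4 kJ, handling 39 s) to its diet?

No

Intake rate on the current diet: R = (0.087×8.1 + 0.12×16 + 0.075×14) / (1 + 0.087×29 + 0.12×13 + 0.075×36) = 3.675/7.783 = 0.4721 kJ/s.
dogwhelks: E/h = 4.4/39 = 0.1128 kJ/s.
0.1128 < 0.4721, so adding dogwhelks would lower the average — exclude it.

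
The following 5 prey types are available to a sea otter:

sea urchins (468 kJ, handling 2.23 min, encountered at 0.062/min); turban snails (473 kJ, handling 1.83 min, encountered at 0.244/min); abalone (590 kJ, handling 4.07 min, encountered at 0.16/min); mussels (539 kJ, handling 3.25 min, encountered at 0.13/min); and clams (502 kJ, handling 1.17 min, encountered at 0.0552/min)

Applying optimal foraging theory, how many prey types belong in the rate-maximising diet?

5

Rank by E/h (kJ/min): clams 429, turban snails 258, sea urchins 210, mussels 166, abalone 145. Include each in turn until the next type's E/h falls below the running intake rate.
Rate on top 1: 26.03. turban snails: 258 > 26.03 → include.
Rate on top 2: 94.71. sea urchins: 210 > 94.71 → include.
Rate on top 3: 104.4. mussels: 166 > 104.4 → include.
Rate on top 4: 116.9. abalone: 145 > 116.9 → include.
Optimal diet: clams, turban snails, sea urchins, mussels, abalone — 5 of 5 types.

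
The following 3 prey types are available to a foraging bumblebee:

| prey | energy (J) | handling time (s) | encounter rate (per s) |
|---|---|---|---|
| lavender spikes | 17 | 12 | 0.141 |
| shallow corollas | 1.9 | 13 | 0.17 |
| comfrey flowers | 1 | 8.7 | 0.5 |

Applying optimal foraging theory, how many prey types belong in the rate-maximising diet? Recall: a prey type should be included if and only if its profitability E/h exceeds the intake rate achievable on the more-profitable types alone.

1

Rank by E/h (J/s): lavender spikes 1.42, shallow corollas 0.146, comfrey flowers 0.115. Include each in turn until the next type's E/h falls below the running intake rate.
Rate on top 1: 0.8904. shallow corollas: 0.146 < 0.8904 → exclude; stop.
Optimal diet: lavender spikes — 1 of 3 types.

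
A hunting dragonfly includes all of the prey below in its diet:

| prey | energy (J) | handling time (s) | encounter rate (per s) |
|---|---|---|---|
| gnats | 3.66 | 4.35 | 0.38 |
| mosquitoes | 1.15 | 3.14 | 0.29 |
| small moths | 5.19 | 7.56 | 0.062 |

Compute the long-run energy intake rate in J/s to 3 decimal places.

0.507 J/s

Energy encountered per unit search time: 0.38×3.66 + 0.29×1.15 + 0.062×5.19 = 2.046 J/s.
Handling time per unit search time: 0.38×4.35 + 0.29×3.14 + 0.062×7.56 = 3.032.
Rate = 2.046/(1 + 3.032) = 0.5074 J/s.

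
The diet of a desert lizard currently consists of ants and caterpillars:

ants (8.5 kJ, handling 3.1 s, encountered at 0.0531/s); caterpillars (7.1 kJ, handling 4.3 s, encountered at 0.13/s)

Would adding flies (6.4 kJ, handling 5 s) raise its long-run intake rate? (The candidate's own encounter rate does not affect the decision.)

Yes

Intake rate on the current diet: R = (0.0531×8.5 + 0.13×7.1) / (1 + 0.0531×3.1 + 0.13×4.3) = 1.374/1.724 = 0.7974 kJ/s.
flies: E/h = 6.4/5 = 1.28 kJ/s.
Since 1.28 > R, including flies increases the long-run rate.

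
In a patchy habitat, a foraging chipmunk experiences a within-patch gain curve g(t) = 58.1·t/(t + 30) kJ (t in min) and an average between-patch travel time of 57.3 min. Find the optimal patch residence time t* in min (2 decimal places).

41.46 min

Optimal t* satisfies g'(t*) = g(t*)/(T + t*).
g'(t) = 58.1·30/(t + 30)². Setting 58.1·30/(t+30)² = 58.1t/[(t+30)(57.3+t)] gives 30(57.3+t) = t(t+30), so t² = 30×57.3 = 1719.
t* = √1719 = 41.46 min.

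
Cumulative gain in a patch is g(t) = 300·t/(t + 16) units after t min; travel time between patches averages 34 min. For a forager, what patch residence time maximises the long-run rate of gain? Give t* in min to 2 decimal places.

By the marginal value theorem, leave when the instantaneous gain rate g'(t) equals the habitat-wide average g(t)/(T + t).
g'(t) = 300·16/(t + 16)². Setting 300·16/(t+16)² = 300t/[(t+16)(34+t)] gives 16(34+t) = t(t+16), so t² = 16×34 = 544.
t* = √544 = 23.32 min.

23.32 min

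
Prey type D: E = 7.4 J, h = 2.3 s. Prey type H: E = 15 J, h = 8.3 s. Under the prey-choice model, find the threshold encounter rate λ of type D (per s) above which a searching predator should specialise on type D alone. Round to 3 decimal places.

The zero-one rule: include type H iff E₂/h₂ > λE₁/(1+λh₁). Equality gives the switch point.
λE₁h₂ = E₂ + λE₂h₁ ⇒ λ = E₂/(E₁h₂ − E₂h₁) = 15/(61.42 − 34.5) = 0.5572 per s.

0.557 per s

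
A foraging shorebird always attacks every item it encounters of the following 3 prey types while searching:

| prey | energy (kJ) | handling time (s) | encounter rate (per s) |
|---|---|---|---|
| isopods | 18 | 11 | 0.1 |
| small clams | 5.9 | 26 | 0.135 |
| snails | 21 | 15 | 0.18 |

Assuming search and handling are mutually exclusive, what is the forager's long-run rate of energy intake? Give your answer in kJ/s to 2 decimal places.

0.77 kJ/s

R = Σλ_iE_i / (1 + Σλ_ih_i)
Numerator: 0.1×18 + 0.135×5.9 + 0.18×21 = 6.377
Denominator: 1 + 0.1×11 + 0.135×26 + 0.18×15 = 8.31
R = 6.377/8.31 = 0.7673 kJ/s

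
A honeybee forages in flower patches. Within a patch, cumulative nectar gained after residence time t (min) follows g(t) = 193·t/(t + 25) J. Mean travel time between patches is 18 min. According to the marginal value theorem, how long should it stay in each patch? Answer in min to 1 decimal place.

Maximise g(t)/(T+t): set derivative to zero → g'(t)(T+t) = g(t).
g'(t) = 193·25/(t + 25)². Setting 193·25/(t+25)² = 193t/[(t+25)(18+t)] gives 25(18+t) = t(t+25), so t² = 25×18 = 450.
t* = √450 = 21.21 min.

21.2 min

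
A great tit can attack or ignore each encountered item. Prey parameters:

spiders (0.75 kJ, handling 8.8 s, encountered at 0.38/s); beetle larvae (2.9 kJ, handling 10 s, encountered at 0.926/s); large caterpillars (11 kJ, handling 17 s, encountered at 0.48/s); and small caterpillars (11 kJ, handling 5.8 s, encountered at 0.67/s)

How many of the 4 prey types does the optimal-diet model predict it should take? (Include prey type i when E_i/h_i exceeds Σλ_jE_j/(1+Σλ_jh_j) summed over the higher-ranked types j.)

1

Profitabilities (E/h, kJ/s): small caterpillars 1.9, large caterpillars 0.647, beetle larvae 0.29, spiders 0.0852. Add prey in this order while the next type's profitability exceeds the intake rate on those already taken.
Rate on top 1: 1.508. large caterpillars: 0.647 < 1.508 → exclude; stop.
Optimal diet: small caterpillars — 1 of 4 types.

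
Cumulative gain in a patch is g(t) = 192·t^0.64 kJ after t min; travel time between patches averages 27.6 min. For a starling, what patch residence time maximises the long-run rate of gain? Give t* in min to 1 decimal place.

By the marginal value theorem, leave when the instantaneous gain rate g'(t) equals the habitat-wide average g(t)/(T + t).
g'(t) = 0.64·192·t^-0.36. Setting 0.64·192·t^-0.36 = 192·t^0.64/(27.6+t) gives 0.64(27.6+t) = t, so 0.36·t = 0.64×27.6.
t* = 0.64×27.6/0.36 = 49.07 min.

49.1 min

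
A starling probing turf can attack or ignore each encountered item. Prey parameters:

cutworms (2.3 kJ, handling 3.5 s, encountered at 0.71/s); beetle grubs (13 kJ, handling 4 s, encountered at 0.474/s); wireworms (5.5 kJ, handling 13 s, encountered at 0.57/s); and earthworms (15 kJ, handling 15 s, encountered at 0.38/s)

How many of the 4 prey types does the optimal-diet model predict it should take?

Rank by E/h (kJ/s): beetle grubs 3.25, earthworms 1, cutworms 0.657, wireworms 0.423. Include each in turn until the next type's E/h falls below the running intake rate.
Rate on top 1: 2.128. earthworms: 1 < 2.128 → exclude; stop.
Optimal diet: beetle grubs — 1 of 4 types.

1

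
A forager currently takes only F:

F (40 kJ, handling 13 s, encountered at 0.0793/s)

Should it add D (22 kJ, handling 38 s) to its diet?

On F alone, R = ΣλE/(1+Σλh) = 3.172/2.031 = 1.562 kJ/s.
D: E/h = 22/38 = 0.5789 kJ/s.
0.5789 < 1.562, so adding D would lower the average — exclude it.

No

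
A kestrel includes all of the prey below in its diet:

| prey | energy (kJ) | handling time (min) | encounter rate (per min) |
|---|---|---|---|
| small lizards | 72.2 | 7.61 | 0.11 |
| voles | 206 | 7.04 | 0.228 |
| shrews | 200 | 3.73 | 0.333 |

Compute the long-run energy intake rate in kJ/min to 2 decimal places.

25.94 kJ/min

R = (0.11×72.2 + 0.228×206 + 0.333×200) / (1 + 0.11×7.61 + 0.228×7.04 + 0.333×3.73) = 121.5/4.684 = 25.94 kJ/min.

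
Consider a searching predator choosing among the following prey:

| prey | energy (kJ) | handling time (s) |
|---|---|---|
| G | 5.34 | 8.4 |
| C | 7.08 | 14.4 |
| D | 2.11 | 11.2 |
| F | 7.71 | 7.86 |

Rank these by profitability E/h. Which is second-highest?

G

Profitability E/h (kJ/s): G = 5.34/8.4 = 0.636, C = 7.08/14.4 = 0.492, D = 2.11/11.2 = 0.188, F = 7.71/7.86 = 0.981.
Ranked: F > G > C > D.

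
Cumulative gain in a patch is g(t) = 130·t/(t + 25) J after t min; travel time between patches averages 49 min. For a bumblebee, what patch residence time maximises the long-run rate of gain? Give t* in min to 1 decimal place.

35.0 min

By the marginal value theorem, leave when the instantaneous gain rate g'(t) equals the habitat-wide average g(t)/(T + t).
g'(t) = 130·25/(t + 25)². Setting 130·25/(t+25)² = 130t/[(t+25)(49+t)] gives 25(49+t) = t(t+25), so t² = 25×49 = 1225.
t* = √1225 = 35 min.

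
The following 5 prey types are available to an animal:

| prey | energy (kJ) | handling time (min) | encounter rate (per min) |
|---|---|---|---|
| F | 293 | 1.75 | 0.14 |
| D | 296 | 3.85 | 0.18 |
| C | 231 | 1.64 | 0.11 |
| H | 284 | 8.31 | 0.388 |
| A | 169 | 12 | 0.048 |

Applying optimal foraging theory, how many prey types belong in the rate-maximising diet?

3

Profitabilities (E/h, kJ/min): F 167, C 141, D 76.9, H 34.2, A 14.1. Add prey in this order while the next type's profitability exceeds the intake rate on those already taken.
Rate on top 1: 32.95. C: 141 > 32.95 → include.
Rate on top 2: 46.6. D: 76.9 > 46.6 → include.
Rate on top 3: 56.51. H: 34.2 < 56.51 → exclude; stop.
Optimal diet: F, C, D — 3 of 5 types.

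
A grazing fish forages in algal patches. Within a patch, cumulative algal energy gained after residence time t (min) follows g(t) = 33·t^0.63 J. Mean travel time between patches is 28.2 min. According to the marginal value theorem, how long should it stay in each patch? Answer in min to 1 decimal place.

By the marginal value theorem, leave when the instantaneous gain rate g'(t) equals the habitat-wide average g(t)/(T + t).
g'(t) = 0.63·33·t^-0.37. Setting 0.63·33·t^-0.37 = 33·t^0.63/(28.2+t) gives 0.63(28.2+t) = t, so 0.37·t = 0.63×28.2.
t* = 0.63×28.2/0.37 = 48.02 min.

48.0 min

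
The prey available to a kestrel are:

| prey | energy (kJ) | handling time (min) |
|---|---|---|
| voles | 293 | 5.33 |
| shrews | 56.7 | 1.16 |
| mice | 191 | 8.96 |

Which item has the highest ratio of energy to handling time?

Profitability E/h (kJ/min): voles = 293/5.33 = 55, shrews = 56.7/1.16 = 48.9, mice = 191/8.96 = 21.3.
Ranked: voles > shrews > mice.

voles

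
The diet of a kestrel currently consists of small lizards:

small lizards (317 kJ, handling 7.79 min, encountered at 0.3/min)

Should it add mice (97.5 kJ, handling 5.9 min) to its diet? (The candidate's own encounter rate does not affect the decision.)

No

On small lizards alone, R = ΣλE/(1+Σλh) = 95.1/3.337 = 28.5 kJ/min.
mice: E/h = 97.5/5.9 = 16.53 kJ/min.
Since 16.53 < R, time spent handling mice is better spent searching.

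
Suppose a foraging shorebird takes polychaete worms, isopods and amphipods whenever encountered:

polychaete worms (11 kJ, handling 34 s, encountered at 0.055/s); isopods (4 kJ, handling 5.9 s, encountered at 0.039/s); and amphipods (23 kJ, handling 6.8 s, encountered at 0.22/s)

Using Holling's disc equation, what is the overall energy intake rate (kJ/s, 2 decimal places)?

1.27 kJ/s

Energy encountered per unit search time: 0.055×11 + 0.039×4 + 0.22×23 = 5.821 kJ/s.
Handling time per unit search time: 0.055×34 + 0.039×5.9 + 0.22×6.8 = 3.596.
Rate = 5.821/(1 + 3.596) = 1.267 kJ/s.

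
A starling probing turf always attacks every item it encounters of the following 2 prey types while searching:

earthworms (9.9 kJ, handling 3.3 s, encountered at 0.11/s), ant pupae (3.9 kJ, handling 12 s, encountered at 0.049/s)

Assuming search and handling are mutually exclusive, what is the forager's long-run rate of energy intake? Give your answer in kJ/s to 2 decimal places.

0.66 kJ/s

R = Σλ_iE_i / (1 + Σλ_ih_i)
Numerator: 0.11×9.9 + 0.049×3.9 = 1.28
Denominator: 1 + 0.11×3.3 + 0.049×12 = 1.951
R = 1.28/1.951 = 0.6561 kJ/s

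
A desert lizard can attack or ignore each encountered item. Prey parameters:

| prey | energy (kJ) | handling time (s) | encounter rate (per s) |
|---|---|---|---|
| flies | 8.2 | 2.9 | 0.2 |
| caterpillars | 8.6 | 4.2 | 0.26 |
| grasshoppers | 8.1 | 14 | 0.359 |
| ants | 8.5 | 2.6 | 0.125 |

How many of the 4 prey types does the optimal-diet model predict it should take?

Rank by E/h (kJ/s): ants 3.27, flies 2.83, caterpillars 2.05, grasshoppers 0.579. Include each in turn until the next type's E/h falls below the running intake rate.
Rate on top 1: 0.8019. flies: 2.83 > 0.8019 → include.
Rate on top 2: 1.419. caterpillars: 2.05 > 1.419 → include.
Rate on top 3: 1.648. grasshoppers: 0.579 < 1.648 → exclude; stop.
Optimal diet: ants, flies, caterpillars — 3 of 4 types.

3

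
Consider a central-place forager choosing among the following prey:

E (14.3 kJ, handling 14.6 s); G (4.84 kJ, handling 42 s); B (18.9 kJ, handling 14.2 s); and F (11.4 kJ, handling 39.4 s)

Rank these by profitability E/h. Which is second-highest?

Profitability E/h (kJ/s): E = 14.3/14.6 = 0.979, G = 4.84/42 = 0.115, B = 18.9/14.2 = 1.33, F = 11.4/39.4 = 0.289.
Ranked: B > E > F > G.

E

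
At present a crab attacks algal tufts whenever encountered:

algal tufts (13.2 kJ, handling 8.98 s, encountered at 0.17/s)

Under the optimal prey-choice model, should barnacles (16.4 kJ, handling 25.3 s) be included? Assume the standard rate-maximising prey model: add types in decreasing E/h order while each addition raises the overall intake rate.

No

On algal tufts alone, R = ΣλE/(1+Σλh) = 2.244/2.527 = 0.8882 kJ/s.
Profitability of barnacles: 16.4/25.3 = 0.6482 kJ/s.
0.6482 < 0.8882, so adding barnacles would lower the average — exclude it.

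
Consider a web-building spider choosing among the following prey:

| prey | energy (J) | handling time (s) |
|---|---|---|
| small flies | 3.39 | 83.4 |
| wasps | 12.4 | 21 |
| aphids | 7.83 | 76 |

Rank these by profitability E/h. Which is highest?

wasps

In descending order of E/h:
wasps: 12.4/21 = 0.59 J/s
aphids: 7.83/76 = 0.103 J/s
small flies: 3.39/83.4 = 0.0406 J/s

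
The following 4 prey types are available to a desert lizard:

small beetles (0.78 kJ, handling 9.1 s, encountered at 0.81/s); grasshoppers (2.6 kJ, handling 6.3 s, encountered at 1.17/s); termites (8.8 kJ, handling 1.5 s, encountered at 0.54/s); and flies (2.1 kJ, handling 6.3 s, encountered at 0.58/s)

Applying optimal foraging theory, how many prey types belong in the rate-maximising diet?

Rank by E/h (kJ/s): termites 5.87, grasshoppers 0.413, flies 0.333, small beetles 0.0857. Include each in turn until the next type's E/h falls below the running intake rate.
Rate on top 1: 2.625. grasshoppers: 0.413 < 2.625 → exclude; stop.
Optimal diet: termites — 1 of 4 types.

1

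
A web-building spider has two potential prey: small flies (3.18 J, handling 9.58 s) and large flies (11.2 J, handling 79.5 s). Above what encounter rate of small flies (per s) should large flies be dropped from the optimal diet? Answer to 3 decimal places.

0.077 per s

Drop large flies once their profitability E₂/h₂ falls below the rate achievable on small flies alone: E₂/h₂ = λE₁/(1 + λh₁).
Solve for λ: λE₁h₂ = E₂(1 + λh₁) → λ(E₁h₂ − E₂h₁) = E₂ → λ = E₂/(E₁h₂ − E₂h₁).
λ = 11.2/(3.18×79.5 − 11.2×9.58) = 11.2/145.5 = 0.07697 per s.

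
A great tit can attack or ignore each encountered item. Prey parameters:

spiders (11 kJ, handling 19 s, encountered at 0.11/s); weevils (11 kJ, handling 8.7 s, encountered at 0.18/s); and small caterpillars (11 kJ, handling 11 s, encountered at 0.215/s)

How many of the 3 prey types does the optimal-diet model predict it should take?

2

Profitabilities (E/h, kJ/s): weevils 1.26, small caterpillars 1, spiders 0.579. Add prey in this order while the next type's profitability exceeds the intake rate on those already taken.
Rate on top 1: 0.7716. small caterpillars: 1 > 0.7716 → include.
Rate on top 2: 0.8812. spiders: 0.579 < 0.8812 → exclude; stop.
Optimal diet: weevils, small caterpillars — 2 of 3 types.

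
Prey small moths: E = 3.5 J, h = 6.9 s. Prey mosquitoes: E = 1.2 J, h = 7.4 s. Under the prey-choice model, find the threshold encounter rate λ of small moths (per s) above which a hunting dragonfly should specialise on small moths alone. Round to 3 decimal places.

0.068 per s

At the threshold, the rate on small moths alone equals the profitability of mosquitoes: λ·3.5/(1 + λ·6.9) = 1.2/7.4 = 0.1622.
Rearranging, λ(3.5 − 0.1622×6.9) = 0.1622, so λ = 0.1622/2.381 = 0.0681 per s.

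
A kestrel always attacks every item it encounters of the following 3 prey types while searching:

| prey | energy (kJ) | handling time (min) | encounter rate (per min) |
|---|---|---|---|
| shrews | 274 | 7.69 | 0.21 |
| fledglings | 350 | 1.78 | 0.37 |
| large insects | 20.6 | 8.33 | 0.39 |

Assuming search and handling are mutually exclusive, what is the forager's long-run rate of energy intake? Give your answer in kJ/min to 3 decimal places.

R = Σλ_iE_i / (1 + Σλ_ih_i)
Numerator: 0.21×274 + 0.37×350 + 0.39×20.6 = 195.1
Denominator: 1 + 0.21×7.69 + 0.37×1.78 + 0.39×8.33 = 6.522
R = 195.1/6.522 = 29.91 kJ/min

29.909 kJ/min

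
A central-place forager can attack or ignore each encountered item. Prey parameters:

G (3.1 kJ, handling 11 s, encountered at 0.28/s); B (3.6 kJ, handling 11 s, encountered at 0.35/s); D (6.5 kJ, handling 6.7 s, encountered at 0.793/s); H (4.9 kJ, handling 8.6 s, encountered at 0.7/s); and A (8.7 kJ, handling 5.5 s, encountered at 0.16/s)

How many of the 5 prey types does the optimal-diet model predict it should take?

2

Rank by E/h (kJ/s): A 1.58, D 0.97, H 0.57, B 0.327, G 0.282. Include each in turn until the next type's E/h falls below the running intake rate.
Rate on top 1: 0.7404. D: 0.97 > 0.7404 → include.
Rate on top 2: 0.9101. H: 0.57 < 0.9101 → exclude; stop.
Optimal diet: A, D — 2 of 5 types.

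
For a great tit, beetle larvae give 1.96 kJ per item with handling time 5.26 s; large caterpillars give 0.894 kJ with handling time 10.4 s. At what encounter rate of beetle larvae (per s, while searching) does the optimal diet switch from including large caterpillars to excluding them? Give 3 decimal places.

0.057 per s

The zero-one rule: include large caterpillars iff E₂/h₂ > λE₁/(1+λh₁). Equality gives the switch point.
λE₁h₂ = E₂ + λE₂h₁ ⇒ λ = E₂/(E₁h₂ − E₂h₁) = 0.894/(20.38 − 4.702) = 0.05701 per s.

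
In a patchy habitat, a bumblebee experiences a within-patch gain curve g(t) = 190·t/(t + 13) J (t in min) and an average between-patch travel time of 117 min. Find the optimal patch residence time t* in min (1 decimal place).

39.0 min

By the marginal value theorem, leave when the instantaneous gain rate g'(t) equals the habitat-wide average g(t)/(T + t).
g'(t) = 190·13/(t + 13)². Setting 190·13/(t+13)² = 190t/[(t+13)(117+t)] gives 13(117+t) = t(t+13), so t² = 13×117 = 1521.
t* = √1521 = 39 min.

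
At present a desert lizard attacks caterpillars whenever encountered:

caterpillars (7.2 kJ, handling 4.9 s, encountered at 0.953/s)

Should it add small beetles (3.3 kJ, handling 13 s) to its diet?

No

On caterpillars alone, R = ΣλE/(1+Σλh) = 6.862/5.67 = 1.21 kJ/s.
Profitability of small beetles: 3.3/13 = 0.2538 kJ/s.
0.2538 < 1.21, so adding small beetles would lower the average — exclude it.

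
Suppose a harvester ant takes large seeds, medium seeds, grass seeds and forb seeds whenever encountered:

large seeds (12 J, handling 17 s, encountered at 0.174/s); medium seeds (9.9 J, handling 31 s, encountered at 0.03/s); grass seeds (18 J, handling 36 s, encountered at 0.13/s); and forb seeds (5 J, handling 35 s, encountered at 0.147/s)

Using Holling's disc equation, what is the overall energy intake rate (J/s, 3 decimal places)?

Energy encountered per unit search time: 0.174×12 + 0.03×9.9 + 0.13×18 + 0.147×5 = 5.46 J/s.
Handling time per unit search time: 0.174×17 + 0.03×31 + 0.13×36 + 0.147×35 = 13.71.
Rate = 5.46/(1 + 13.71) = 0.3711 J/s.

0.371 J/s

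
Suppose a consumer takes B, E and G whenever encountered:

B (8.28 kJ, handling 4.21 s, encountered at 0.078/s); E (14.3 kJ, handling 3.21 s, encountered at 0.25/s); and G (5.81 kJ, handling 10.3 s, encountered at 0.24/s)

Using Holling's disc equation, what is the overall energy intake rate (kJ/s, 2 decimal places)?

1.22 kJ/s

R = Σλ_iE_i / (1 + Σλ_ih_i)
Numerator: 0.078×8.28 + 0.25×14.3 + 0.24×5.81 = 5.615
Denominator: 1 + 0.078×4.21 + 0.25×3.21 + 0.24×10.3 = 4.603
R = 5.615/4.603 = 1.22 kJ/s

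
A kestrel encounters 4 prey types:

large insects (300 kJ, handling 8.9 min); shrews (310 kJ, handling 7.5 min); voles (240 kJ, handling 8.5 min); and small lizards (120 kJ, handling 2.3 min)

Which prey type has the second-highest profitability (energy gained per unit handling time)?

shrews

Profitability E/h (kJ/min): large insects = 300/8.9 = 33.7, shrews = 310/7.5 = 41.3, voles = 240/8.5 = 28.2, small lizards = 120/2.3 = 52.2.
Ranked: small lizards > shrews > large insects > voles.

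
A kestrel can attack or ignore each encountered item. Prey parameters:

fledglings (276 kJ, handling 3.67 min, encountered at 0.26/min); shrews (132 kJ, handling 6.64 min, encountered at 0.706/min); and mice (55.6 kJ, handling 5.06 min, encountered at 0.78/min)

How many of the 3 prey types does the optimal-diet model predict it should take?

Rank by E/h (kJ/min): fledglings 75.2, shrews 19.9, mice 11. Include each in turn until the next type's E/h falls below the running intake rate.
Rate on top 1: 36.72. shrews: 19.9 < 36.72 → exclude; stop.
Optimal diet: fledglings — 1 of 3 types.

1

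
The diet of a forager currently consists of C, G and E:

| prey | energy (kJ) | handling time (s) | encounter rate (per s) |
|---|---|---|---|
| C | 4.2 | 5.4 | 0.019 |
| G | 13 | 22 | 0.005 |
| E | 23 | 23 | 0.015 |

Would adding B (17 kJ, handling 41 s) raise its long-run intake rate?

Current rate: (0.019×4.2 + 0.005×13 + 0.015×23)/(1 + 0.019×5.4 + 0.005×22 + 0.015×23) = 0.3145 kJ/s.
B: E/h = 17/41 = 0.4146 kJ/s.
0.4146 > 0.3145, so adding B raises the average — include it.

Yes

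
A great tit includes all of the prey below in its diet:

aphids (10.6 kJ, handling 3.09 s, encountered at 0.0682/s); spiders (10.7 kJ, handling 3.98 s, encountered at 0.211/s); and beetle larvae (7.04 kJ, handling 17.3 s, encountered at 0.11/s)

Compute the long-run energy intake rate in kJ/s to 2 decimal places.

R = (0.0682×10.6 + 0.211×10.7 + 0.11×7.04) / (1 + 0.0682×3.09 + 0.211×3.98 + 0.11×17.3) = 3.755/3.954 = 0.9498 kJ/s.

0.95 kJ/s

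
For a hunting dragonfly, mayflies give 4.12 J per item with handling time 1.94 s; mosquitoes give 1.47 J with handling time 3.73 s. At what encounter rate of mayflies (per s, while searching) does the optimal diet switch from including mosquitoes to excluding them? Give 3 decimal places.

0.117 per s

The zero-one rule: include mosquitoes iff E₂/h₂ > λE₁/(1+λh₁). Equality gives the switch point.
λE₁h₂ = E₂ + λE₂h₁ ⇒ λ = E₂/(E₁h₂ − E₂h₁) = 1.47/(15.37 − 2.852) = 0.1175 per s.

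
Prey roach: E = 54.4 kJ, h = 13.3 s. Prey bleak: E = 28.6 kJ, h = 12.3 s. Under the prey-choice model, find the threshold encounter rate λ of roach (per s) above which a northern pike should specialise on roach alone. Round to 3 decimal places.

The zero-one rule: include bleak iff E₂/h₂ > λE₁/(1+λh₁). Equality gives the switch point.
λE₁h₂ = E₂ + λE₂h₁ ⇒ λ = E₂/(E₁h₂ − E₂h₁) = 28.6/(669.1 − 380.4) = 0.09905 per s.

0.099 per s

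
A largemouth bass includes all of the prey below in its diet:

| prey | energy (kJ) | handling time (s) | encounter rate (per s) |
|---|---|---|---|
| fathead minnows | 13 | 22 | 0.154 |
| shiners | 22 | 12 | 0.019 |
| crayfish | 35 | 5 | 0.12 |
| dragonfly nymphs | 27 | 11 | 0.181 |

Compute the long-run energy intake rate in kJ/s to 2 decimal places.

1.60 kJ/s

Energy encountered per unit search time: 0.154×13 + 0.019×22 + 0.12×35 + 0.181×27 = 11.51 kJ/s.
Handling time per unit search time: 0.154×22 + 0.019×12 + 0.12×5 + 0.181×11 = 6.207.
Rate = 11.51/(1 + 6.207) = 1.597 kJ/s.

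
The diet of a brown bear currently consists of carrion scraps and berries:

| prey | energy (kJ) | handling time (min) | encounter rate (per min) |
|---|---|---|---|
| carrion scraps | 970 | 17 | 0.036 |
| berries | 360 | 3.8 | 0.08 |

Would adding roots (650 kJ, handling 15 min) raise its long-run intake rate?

Current rate: (0.036×970 + 0.08×360)/(1 + 0.036×17 + 0.08×3.8) = 33.26 kJ/min.
roots: E/h = 650/15 = 43.33 kJ/min.
43.33 > 33.26, so adding roots raises the average — include it.

Yes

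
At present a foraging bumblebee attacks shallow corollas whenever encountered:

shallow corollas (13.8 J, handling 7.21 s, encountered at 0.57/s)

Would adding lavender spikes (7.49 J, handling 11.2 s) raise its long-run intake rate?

Intake rate on the current diet: R = (0.57×13.8) / (1 + 0.57×7.21) = 7.866/5.11 = 1.539 J/s.
lavender spikes: E/h = 7.49/11.2 = 0.6688 J/s.
Since 0.6688 < R, time spent handling lavender spikes is better spent searching.

No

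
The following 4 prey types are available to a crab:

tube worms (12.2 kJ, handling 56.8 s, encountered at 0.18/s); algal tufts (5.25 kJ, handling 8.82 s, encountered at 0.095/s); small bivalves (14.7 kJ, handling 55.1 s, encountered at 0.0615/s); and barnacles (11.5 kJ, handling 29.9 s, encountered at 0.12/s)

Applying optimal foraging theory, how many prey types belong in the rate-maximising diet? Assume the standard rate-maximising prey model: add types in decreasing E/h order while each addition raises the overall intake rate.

Profitabilities (E/h, kJ/s): algal tufts 0.595, barnacles 0.385, small bivalves 0.267, tube worms 0.215. Add prey in this order while the next type's profitability exceeds the intake rate on those already taken.
Rate on top 1: 0.2714. barnacles: 0.385 > 0.2714 → include.
Rate on top 2: 0.3463. small bivalves: 0.267 < 0.3463 → exclude; stop.
Optimal diet: algal tufts, barnacles — 2 of 4 types.

2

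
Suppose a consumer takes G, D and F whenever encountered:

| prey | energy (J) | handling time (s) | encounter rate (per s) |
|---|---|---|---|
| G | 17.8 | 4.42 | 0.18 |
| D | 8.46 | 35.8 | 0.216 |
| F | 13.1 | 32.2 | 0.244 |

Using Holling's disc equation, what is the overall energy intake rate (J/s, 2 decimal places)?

R = Σλ_iE_i / (1 + Σλ_ih_i)
Numerator: 0.18×17.8 + 0.216×8.46 + 0.244×13.1 = 8.228
Denominator: 1 + 0.18×4.42 + 0.216×35.8 + 0.244×32.2 = 17.39
R = 8.228/17.39 = 0.4733 J/s

0.47 J/s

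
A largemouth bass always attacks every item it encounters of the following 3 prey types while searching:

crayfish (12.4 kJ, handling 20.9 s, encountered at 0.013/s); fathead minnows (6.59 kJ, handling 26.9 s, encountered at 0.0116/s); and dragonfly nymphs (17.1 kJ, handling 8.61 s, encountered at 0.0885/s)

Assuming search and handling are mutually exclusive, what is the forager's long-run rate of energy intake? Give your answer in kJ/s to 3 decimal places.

0.746 kJ/s

Energy encountered per unit search time: 0.013×12.4 + 0.0116×6.59 + 0.0885×17.1 = 1.751 kJ/s.
Handling time per unit search time: 0.013×20.9 + 0.0116×26.9 + 0.0885×8.61 = 1.346.
Rate = 1.751/(1 + 1.346) = 0.7465 kJ/s.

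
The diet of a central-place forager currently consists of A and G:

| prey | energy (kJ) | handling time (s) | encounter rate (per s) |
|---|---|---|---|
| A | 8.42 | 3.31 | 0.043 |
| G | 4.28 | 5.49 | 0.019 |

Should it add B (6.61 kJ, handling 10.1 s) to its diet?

Current rate: (0.043×8.42 + 0.019×4.28)/(1 + 0.043×3.31 + 0.019×5.49) = 0.3557 kJ/s.
B: E/h = 6.61/10.1 = 0.6545 kJ/s.
0.6545 > 0.3557, so adding B raises the average — include it.

Yes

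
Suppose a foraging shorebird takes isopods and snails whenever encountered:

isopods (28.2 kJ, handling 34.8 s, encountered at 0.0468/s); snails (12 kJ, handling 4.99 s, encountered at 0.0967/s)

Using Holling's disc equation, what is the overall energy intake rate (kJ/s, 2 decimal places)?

0.80 kJ/s

Energy encountered per unit search time: 0.0468×28.2 + 0.0967×12 = 2.48 kJ/s.
Handling time per unit search time: 0.0468×34.8 + 0.0967×4.99 = 2.111.
Rate = 2.48/(1 + 2.111) = 0.7972 kJ/s.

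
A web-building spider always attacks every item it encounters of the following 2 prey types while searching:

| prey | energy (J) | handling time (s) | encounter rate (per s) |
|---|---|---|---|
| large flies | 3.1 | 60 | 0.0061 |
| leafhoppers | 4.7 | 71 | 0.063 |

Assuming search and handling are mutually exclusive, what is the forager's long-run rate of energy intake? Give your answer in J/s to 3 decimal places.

Energy encountered per unit search time: 0.0061×3.1 + 0.063×4.7 = 0.315 J/s.
Handling time per unit search time: 0.0061×60 + 0.063×71 = 4.839.
Rate = 0.315/(1 + 4.839) = 0.05395 J/s.

0.054 J/s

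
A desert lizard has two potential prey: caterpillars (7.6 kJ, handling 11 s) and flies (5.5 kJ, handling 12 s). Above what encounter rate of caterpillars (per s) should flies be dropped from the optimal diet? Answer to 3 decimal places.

The zero-one rule: include flies iff E₂/h₂ > λE₁/(1+λh₁). Equality gives the switch point.
λE₁h₂ = E₂ + λE₂h₁ ⇒ λ = E₂/(E₁h₂ − E₂h₁) = 5.5/(91.2 − 60.5) = 0.1792 per s.

0.179 per s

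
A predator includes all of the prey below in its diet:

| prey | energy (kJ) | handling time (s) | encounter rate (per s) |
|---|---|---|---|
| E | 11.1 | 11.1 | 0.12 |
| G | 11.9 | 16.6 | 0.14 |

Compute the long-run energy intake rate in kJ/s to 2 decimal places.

0.64 kJ/s

R = (0.12×11.1 + 0.14×11.9) / (1 + 0.12×11.1 + 0.14×16.6) = 2.998/4.656 = 0.6439 kJ/s.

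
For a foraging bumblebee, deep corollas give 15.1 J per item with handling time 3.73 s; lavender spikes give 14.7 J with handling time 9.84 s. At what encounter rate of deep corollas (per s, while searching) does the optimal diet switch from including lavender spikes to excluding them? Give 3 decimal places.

0.157 per s

The zero-one rule: include lavender spikes iff E₂/h₂ > λE₁/(1+λh₁). Equality gives the switch point.
λE₁h₂ = E₂ + λE₂h₁ ⇒ λ = E₂/(E₁h₂ − E₂h₁) = 14.7/(148.6 − 54.83) = 0.1568 per s.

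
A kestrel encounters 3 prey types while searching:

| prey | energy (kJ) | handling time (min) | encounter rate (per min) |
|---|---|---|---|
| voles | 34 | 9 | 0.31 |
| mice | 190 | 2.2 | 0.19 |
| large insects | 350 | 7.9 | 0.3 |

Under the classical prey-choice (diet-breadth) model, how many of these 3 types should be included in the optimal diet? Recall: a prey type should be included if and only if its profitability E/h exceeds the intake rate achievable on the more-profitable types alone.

2

Rank by E/h (kJ/min): mice 86.4, large insects 44.3, voles 3.78. Include each in turn until the next type's E/h falls below the running intake rate.
Rate on top 1: 25.46. large insects: 44.3 > 25.46 → include.
Rate on top 2: 37.25. voles: 3.78 < 37.25 → exclude; stop.
Optimal diet: mice, large insects — 2 of 3 types.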